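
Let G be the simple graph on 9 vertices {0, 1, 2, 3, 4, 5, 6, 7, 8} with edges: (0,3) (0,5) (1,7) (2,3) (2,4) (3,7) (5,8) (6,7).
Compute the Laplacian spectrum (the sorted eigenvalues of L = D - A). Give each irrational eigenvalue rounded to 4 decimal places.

Each diagonal entry of L is the vertex degree and each off-diagonal entry is -1 where an edge is present, 0 otherwise; in the order [0, 1, 2, 3, 4, 5, 6, 7, 8] the diagonal is [2, 1, 2, 3, 1, 2, 1, 3, 1]. The multiplicity of 0 as a Laplacian eigenvalue equals the number of connected components. The largest eigenvalue, 4.7049, is at most the vertex count 9. The eigenvalues sum to 16, which equals trace(L) = 2|E|.

[0, 0.2217, 0.3327, 1, 1.1923, 2.1071, 3, 3.4413, 4.7049]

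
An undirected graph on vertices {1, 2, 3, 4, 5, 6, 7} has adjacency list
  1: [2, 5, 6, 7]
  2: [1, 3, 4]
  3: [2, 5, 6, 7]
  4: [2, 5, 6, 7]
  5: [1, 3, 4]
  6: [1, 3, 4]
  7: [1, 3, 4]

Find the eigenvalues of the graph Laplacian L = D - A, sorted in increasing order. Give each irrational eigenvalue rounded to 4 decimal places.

[0, 3, 3, 3, 4, 4, 7]

With the vertex order [1, 2, 3, 4, 5, 6, 7], the degrees are [4, 3, 4, 4, 3, 3, 3], giving D = diag(4, 3, 4, 4, 3, 3, 3) and L = D - A. Since every row of L sums to 0, the all-ones vector is in the kernel and 0 is an eigenvalue. The single zero eigenvalue shows the graph is connected. The largest eigenvalue, 7, is at most the vertex count 7. There is one zero in the spectrum, matching the 1 component.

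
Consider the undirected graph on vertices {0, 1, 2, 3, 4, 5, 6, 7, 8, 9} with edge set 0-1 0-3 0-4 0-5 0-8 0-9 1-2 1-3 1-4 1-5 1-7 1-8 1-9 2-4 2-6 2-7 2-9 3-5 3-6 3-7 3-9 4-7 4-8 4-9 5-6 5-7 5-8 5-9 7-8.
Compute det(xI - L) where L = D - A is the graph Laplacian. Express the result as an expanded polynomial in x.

Each diagonal entry of L is the vertex degree and each off-diagonal entry is -1 where an edge is present, 0 otherwise; in the order [0, 1, 2, 3, 4, 5, 6, 7, 8, 9] the diagonal is [6, 8, 5, 6, 6, 7, 3, 6, 5, 6]. Computing det(xI - L) by cofactor expansion (or equivalently via sum-over-permutations) gives x^10 - 58x^9 + 1477x^8 - 21656x^7 + 201271x^6 - 1228202x^5 + 4913931x^4 - 12408238x^3 + 17904377x^2 - 11215420x. Since p(0) = det(-L) = 0, x divides p(x).

x^10 - 58x^9 + 1477x^8 - 21656x^7 + 201271x^6 - 1228202x^5 + 4913931x^4 - 12408238x^3 + 17904377x^2 - 11215420x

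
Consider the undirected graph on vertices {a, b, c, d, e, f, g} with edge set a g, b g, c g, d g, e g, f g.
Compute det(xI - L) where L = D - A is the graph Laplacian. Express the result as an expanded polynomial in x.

Each diagonal entry of L is the vertex degree and each off-diagonal entry is -1 where an edge is present, 0 otherwise; in the order [a, b, c, d, e, f, g] the diagonal is [1, 1, 1, 1, 1, 1, 6]. Computing det(xI - L) by cofactor expansion (or equivalently via sum-over-permutations) gives x^7 - 12x^6 + 45x^5 - 80x^4 + 75x^3 - 36x^2 + 7x. The constant term is 0 because L is singular (the all-ones vector lies in its kernel). By the matrix-tree theorem the graph has (1/7) * product of the nonzero eigenvalues = 1 spanning tree.

x^7 - 12x^6 + 45x^5 - 80x^4 + 75x^3 - 36x^2 + 7x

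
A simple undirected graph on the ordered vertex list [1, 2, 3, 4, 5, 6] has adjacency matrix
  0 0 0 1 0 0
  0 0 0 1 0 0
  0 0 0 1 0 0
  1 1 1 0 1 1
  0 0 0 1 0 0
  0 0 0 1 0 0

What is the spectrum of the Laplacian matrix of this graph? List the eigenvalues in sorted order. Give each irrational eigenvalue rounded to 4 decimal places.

[0, 1, 1, 1, 1, 6]

Each diagonal entry of L is the vertex degree and each off-diagonal entry is -1 where an edge is present, 0 otherwise; in the order [1, 2, 3, 4, 5, 6] the diagonal is [1, 1, 1, 5, 1, 1]. L is symmetric positive semidefinite, so every eigenvalue is real and nonnegative. The single zero eigenvalue shows the graph is connected. By the matrix-tree theorem the graph has (1/6) * product of the nonzero eigenvalues = 1 spanning tree.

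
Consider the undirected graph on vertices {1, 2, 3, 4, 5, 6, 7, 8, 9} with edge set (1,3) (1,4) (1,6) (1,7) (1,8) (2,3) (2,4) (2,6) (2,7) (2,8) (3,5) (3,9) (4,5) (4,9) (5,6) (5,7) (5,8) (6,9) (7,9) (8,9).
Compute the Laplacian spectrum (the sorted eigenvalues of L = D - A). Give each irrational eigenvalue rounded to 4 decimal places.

With the vertex order [1, 2, 3, 4, 5, 6, 7, 8, 9], the degrees are [5, 5, 4, 4, 5, 4, 4, 4, 5], giving D = diag(5, 5, 4, 4, 5, 4, 4, 4, 5) and L = D - A. Since every row of L sums to 0, the all-ones vector is in the kernel and 0 is an eigenvalue. The single zero eigenvalue shows the graph is connected. The largest eigenvalue, 9, is at most the vertex count 9.

[0, 4, 4, 4, 4, 5, 5, 5, 9]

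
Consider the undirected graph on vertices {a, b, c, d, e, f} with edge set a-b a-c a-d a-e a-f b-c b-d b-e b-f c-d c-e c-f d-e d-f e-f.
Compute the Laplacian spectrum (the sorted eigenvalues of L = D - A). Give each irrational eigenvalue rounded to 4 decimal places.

[0, 6, 6, 6, 6, 6]

Reading degrees in the order [a, b, c, d, e, f] gives [5, 5, 5, 5, 5, 5]; set D = diag(5, 5, 5, 5, 5, 5) and form L = D - A. L is symmetric positive semidefinite, so every eigenvalue is real and nonnegative. The largest eigenvalue, 6, is at most the vertex count 6.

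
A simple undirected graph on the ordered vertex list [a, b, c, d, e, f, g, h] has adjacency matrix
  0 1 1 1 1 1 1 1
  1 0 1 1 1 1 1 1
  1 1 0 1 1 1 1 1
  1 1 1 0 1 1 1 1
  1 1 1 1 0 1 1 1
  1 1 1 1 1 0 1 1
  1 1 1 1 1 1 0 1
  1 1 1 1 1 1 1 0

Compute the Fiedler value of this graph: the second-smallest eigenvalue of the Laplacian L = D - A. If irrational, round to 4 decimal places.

Reading degrees in the order [a, b, c, d, e, f, g, h] gives [7, 7, 7, 7, 7, 7, 7, 7]; set D = diag(7, 7, 7, 7, 7, 7, 7, 7) and form L = D - A. The sorted Laplacian eigenvalues are [0, 8, 8, 8, 8, 8, 8, 8]; the algebraic connectivity is the second entry, 8. There is one zero in the spectrum, matching the 1 component. The largest eigenvalue, 8, is at most the vertex count 8.

8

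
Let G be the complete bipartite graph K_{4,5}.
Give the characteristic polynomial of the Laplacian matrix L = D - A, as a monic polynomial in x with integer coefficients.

x^9 - 40x^8 + 690x^7 - 6720x^6 + 40485x^5 - 154704x^4 + 366560x^3 - 492800x^2 + 288000x

The graph has 9 vertices and degree multiset [5, 5, 5, 5, 4, 4, 4, 4, 4]; D is the diagonal matrix of degrees and L = D - A. The eigenvalues of L are [0, 4, 4, 4, 4, 5, 5, 5, 9]; the characteristic polynomial is the product of (x - lambda_i), which multiplies out to x^9 - 40x^8 + 690x^7 - 6720x^6 + 40485x^5 - 154704x^4 + 366560x^3 - 492800x^2 + 288000x. Since p(0) = det(-L) = 0, x divides p(x). There is one zero in the spectrum, matching the 1 component. The largest eigenvalue, 9, is at most the vertex count 9.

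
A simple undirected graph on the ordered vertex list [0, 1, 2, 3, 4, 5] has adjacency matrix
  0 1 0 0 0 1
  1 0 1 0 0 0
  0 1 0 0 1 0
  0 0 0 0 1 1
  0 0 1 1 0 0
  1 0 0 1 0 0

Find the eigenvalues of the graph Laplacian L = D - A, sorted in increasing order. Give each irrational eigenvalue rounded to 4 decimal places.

[0, 1, 1, 3, 3, 4]

With the vertex order [0, 1, 2, 3, 4, 5], the degrees are [2, 2, 2, 2, 2, 2], giving D = diag(2, 2, 2, 2, 2, 2) and L = D - A. Since every row of L sums to 0, the all-ones vector is in the kernel and 0 is an eigenvalue. The largest eigenvalue, 4, is at most the vertex count 6.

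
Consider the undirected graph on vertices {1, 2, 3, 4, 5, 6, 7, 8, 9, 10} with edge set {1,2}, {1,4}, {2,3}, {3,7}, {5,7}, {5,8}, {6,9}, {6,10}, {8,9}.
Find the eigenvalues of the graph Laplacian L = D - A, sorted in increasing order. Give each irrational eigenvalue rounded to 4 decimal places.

[0, 0.0979, 0.3820, 0.8244, 1.3820, 2, 2.6180, 3.1756, 3.6180, 3.9021]

Reading degrees in the order [1, 2, 3, 4, 5, 6, 7, 8, 9, 10] gives [2, 2, 2, 1, 2, 2, 2, 2, 2, 1]; set D = diag(2, 2, 2, 1, 2, 2, 2, 2, 2, 1) and form L = D - A. L is symmetric positive semidefinite, so every eigenvalue is real and nonnegative. The largest eigenvalue, 3.9021, is at most the vertex count 10.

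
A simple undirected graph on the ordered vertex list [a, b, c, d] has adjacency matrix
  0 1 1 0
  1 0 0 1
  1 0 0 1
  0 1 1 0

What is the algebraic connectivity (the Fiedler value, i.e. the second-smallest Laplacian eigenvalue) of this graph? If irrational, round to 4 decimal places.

Reading degrees in the order [a, b, c, d] gives [2, 2, 2, 2]; set D = diag(2, 2, 2, 2) and form L = D - A. The smallest Laplacian eigenvalue is always 0. The next one, lambda_2 = 2, measures how hard the graph is to disconnect: larger values mean better connectivity. The eigenvalues sum to 8, which equals trace(L) = 2|E|.

2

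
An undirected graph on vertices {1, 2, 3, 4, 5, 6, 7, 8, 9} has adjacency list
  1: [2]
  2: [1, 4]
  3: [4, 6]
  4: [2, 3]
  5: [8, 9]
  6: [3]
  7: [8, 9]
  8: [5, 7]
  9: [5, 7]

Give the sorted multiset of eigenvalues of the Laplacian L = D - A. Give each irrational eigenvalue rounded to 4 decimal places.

Reading degrees in the order [1, 2, 3, 4, 5, 6, 7, 8, 9] gives [1, 2, 2, 2, 2, 1, 2, 2, 2]; set D = diag(1, 2, 2, 2, 2, 1, 2, 2, 2) and form L = D - A. The multiplicity of 0 as a Laplacian eigenvalue equals the number of connected components. The 2 zero eigenvalues correspond to the 2 connected components. There are 2 zeros in the spectrum, matching the 2 components. The largest eigenvalue, 4, is at most the vertex count 9.

[0, 0, 0.3820, 1.3820, 2, 2, 2.6180, 3.6180, 4]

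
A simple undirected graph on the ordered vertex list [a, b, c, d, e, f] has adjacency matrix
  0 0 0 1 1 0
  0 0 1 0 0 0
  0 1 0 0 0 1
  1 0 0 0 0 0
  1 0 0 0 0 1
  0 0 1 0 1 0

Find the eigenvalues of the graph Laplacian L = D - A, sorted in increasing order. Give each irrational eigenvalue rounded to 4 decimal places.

[0, 0.2679, 1, 2, 3, 3.7321]

With the vertex order [a, b, c, d, e, f], the degrees are [2, 1, 2, 1, 2, 2], giving D = diag(2, 1, 2, 1, 2, 2) and L = D - A. Diagonalising L (or applying a numerical eigensolver to the 6x6 matrix) gives the spectrum above. By the matrix-tree theorem the graph has (1/6) * product of the nonzero eigenvalues = 1 spanning tree.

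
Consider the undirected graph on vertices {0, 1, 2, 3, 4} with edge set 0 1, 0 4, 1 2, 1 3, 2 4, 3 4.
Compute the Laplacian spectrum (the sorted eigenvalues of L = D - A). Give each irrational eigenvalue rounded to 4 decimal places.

[0, 2, 2, 3, 5]

With the vertex order [0, 1, 2, 3, 4], the degrees are [2, 3, 2, 2, 3], giving D = diag(2, 3, 2, 2, 3) and L = D - A. Since every row of L sums to 0, the all-ones vector is in the kernel and 0 is an eigenvalue. The single zero eigenvalue shows the graph is connected. The largest eigenvalue, 5, is at most the vertex count 5.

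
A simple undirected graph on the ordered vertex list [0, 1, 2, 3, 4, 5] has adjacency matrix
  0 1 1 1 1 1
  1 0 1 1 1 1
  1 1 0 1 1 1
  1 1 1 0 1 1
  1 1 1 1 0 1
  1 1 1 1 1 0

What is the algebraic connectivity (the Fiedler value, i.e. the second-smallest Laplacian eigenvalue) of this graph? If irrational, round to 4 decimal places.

Reading degrees in the order [0, 1, 2, 3, 4, 5] gives [5, 5, 5, 5, 5, 5]; set D = diag(5, 5, 5, 5, 5, 5) and form L = D - A. The smallest Laplacian eigenvalue is always 0. The next one, lambda_2 = 6, measures how hard the graph is to disconnect: larger values mean better connectivity. The largest eigenvalue, 6, is at most the vertex count 6. There is one zero in the spectrum, matching the 1 component.

6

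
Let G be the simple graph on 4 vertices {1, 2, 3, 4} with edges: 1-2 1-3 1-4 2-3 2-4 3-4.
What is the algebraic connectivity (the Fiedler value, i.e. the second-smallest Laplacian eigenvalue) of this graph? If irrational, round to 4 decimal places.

With the vertex order [1, 2, 3, 4], the degrees are [3, 3, 3, 3], giving D = diag(3, 3, 3, 3) and L = D - A. The smallest Laplacian eigenvalue is always 0. The next one, lambda_2 = 4, measures how hard the graph is to disconnect: larger values mean better connectivity.

4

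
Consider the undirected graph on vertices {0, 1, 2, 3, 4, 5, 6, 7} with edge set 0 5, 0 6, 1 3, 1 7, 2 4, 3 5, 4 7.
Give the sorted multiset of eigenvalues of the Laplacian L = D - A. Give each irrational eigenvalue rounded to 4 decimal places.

[0, 0.1522, 0.5858, 1.2346, 2, 2.7654, 3.4142, 3.8478]

With the vertex order [0, 1, 2, 3, 4, 5, 6, 7], the degrees are [2, 2, 1, 2, 2, 2, 1, 2], giving D = diag(2, 2, 1, 2, 2, 2, 1, 2) and L = D - A. L is symmetric positive semidefinite, so every eigenvalue is real and nonnegative. The single zero eigenvalue shows the graph is connected. The eigenvalues sum to 14, which equals trace(L) = 2|E|.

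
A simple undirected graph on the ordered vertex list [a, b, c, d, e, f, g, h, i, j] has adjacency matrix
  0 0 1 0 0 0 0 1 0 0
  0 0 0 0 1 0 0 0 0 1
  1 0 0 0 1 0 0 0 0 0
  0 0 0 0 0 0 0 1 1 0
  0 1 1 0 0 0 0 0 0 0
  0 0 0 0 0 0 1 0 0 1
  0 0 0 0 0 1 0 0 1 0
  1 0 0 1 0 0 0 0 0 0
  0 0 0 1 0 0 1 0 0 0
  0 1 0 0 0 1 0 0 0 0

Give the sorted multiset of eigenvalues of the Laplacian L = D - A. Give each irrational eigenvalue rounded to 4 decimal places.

Each diagonal entry of L is the vertex degree and each off-diagonal entry is -1 where an edge is present, 0 otherwise; in the order [a, b, c, d, e, f, g, h, i, j] the diagonal is [2, 2, 2, 2, 2, 2, 2, 2, 2, 2]. L is symmetric positive semidefinite, so every eigenvalue is real and nonnegative. The single zero eigenvalue shows the graph is connected. The eigenvalues sum to 20, which equals trace(L) = 2|E|. There is one zero in the spectrum, matching the 1 component.

[0, 0.3820, 0.3820, 1.3820, 1.3820, 2.6180, 2.6180, 3.6180, 3.6180, 4]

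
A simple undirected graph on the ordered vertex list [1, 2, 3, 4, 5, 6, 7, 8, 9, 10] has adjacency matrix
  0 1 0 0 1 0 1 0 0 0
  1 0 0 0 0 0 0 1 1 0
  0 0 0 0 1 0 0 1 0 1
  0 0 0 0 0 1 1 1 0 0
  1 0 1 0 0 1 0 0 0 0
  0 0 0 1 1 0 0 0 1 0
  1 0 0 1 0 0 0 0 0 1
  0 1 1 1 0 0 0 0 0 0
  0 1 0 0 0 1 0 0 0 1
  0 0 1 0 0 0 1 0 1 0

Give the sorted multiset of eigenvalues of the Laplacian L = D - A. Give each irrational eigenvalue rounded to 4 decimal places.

[0, 2, 2, 2, 2, 2, 5, 5, 5, 5]

Each diagonal entry of L is the vertex degree and each off-diagonal entry is -1 where an edge is present, 0 otherwise; in the order [1, 2, 3, 4, 5, 6, 7, 8, 9, 10] the diagonal is [3, 3, 3, 3, 3, 3, 3, 3, 3, 3]. Since every row of L sums to 0, the all-ones vector is in the kernel and 0 is an eigenvalue. The single zero eigenvalue shows the graph is connected. The largest eigenvalue, 5, is at most the vertex count 10.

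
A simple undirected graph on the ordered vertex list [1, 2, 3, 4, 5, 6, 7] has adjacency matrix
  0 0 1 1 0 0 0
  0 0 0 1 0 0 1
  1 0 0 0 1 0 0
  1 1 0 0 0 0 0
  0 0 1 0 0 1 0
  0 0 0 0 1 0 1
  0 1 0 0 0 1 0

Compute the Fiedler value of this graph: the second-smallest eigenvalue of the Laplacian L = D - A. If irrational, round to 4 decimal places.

0.7530

Each diagonal entry of L is the vertex degree and each off-diagonal entry is -1 where an edge is present, 0 otherwise; in the order [1, 2, 3, 4, 5, 6, 7] the diagonal is [2, 2, 2, 2, 2, 2, 2]. The smallest Laplacian eigenvalue is always 0. The next one, lambda_2 = 0.7530, measures how hard the graph is to disconnect: larger values mean better connectivity. There is one zero in the spectrum, matching the 1 component.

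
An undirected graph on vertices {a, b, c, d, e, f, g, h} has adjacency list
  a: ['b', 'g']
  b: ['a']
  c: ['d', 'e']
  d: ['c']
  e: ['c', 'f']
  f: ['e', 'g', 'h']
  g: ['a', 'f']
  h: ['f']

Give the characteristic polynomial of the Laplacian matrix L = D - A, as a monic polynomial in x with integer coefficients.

x^8 - 14x^7 + 77x^6 - 212x^5 + 308x^4 - 228x^3 + 75x^2 - 8x

Reading degrees in the order [a, b, c, d, e, f, g, h] gives [2, 1, 2, 1, 2, 3, 2, 1]; set D = diag(2, 1, 2, 1, 2, 3, 2, 1) and form L = D - A. L has integer entries, so p(x) = det(xI - L) has integer coefficients. Expanding the determinant yields x^8 - 14x^7 + 77x^6 - 212x^5 + 308x^4 - 228x^3 + 75x^2 - 8x. The coefficient of x^7 equals -trace(L) = -14, matching the sum of degrees. The eigenvalues sum to 14, which equals trace(L) = 2|E|.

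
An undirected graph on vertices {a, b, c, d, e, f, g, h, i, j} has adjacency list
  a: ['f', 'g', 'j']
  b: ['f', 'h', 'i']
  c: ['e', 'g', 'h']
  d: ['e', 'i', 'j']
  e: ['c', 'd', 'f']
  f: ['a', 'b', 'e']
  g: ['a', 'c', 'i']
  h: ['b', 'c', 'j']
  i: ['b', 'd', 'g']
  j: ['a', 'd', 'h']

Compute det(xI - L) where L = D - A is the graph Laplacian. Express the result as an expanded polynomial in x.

x^10 - 30x^9 + 390x^8 - 2880x^7 + 13305x^6 - 39882x^5 + 77640x^4 - 94800x^3 + 66000x^2 - 20000x

Each diagonal entry of L is the vertex degree and each off-diagonal entry is -1 where an edge is present, 0 otherwise; in the order [a, b, c, d, e, f, g, h, i, j] the diagonal is [3, 3, 3, 3, 3, 3, 3, 3, 3, 3]. The eigenvalues of L are [0, 2, 2, 2, 2, 2, 5, 5, 5, 5]; the characteristic polynomial is the product of (x - lambda_i), which multiplies out to x^10 - 30x^9 + 390x^8 - 2880x^7 + 13305x^6 - 39882x^5 + 77640x^4 - 94800x^3 + 66000x^2 - 20000x. Since p(0) = det(-L) = 0, x divides p(x). There is one zero in the spectrum, matching the 1 component.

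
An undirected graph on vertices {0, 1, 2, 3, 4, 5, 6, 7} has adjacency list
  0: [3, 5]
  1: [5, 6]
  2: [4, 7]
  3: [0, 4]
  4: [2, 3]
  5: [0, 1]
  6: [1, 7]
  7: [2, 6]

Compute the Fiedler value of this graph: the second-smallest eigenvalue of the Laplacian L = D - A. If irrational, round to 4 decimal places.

Each diagonal entry of L is the vertex degree and each off-diagonal entry is -1 where an edge is present, 0 otherwise; in the order [0, 1, 2, 3, 4, 5, 6, 7] the diagonal is [2, 2, 2, 2, 2, 2, 2, 2]. Computing the eigenvalues of L and sorting gives [0, 0.5858, 0.5858, 2, 2, 3.4142, 3.4142, 4]. The Fiedler value lambda_2 = 0.5858 is strictly positive, so the graph is connected. There is one zero in the spectrum, matching the 1 component. By the matrix-tree theorem the graph has (1/8) * product of the nonzero eigenvalues = 8 spanning trees.

0.5858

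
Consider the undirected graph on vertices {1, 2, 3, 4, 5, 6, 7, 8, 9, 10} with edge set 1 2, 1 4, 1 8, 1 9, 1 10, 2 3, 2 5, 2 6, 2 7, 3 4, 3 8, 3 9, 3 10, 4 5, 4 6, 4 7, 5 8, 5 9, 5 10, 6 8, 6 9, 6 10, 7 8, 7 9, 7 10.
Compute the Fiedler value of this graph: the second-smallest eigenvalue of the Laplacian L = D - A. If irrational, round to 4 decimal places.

Reading degrees in the order [1, 2, 3, 4, 5, 6, 7, 8, 9, 10] gives [5, 5, 5, 5, 5, 5, 5, 5, 5, 5]; set D = diag(5, 5, 5, 5, 5, 5, 5, 5, 5, 5) and form L = D - A. The sorted Laplacian eigenvalues are [0, 5, 5, 5, 5, 5, 5, 5, 5, 10]; the algebraic connectivity is the second entry, 5.

5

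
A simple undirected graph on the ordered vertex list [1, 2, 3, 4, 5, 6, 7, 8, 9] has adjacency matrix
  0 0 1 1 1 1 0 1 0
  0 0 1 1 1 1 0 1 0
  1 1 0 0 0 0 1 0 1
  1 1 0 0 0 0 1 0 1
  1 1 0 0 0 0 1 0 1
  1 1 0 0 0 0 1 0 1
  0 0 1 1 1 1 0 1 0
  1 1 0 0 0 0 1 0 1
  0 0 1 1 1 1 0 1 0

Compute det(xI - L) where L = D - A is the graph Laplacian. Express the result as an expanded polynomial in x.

With the vertex order [1, 2, 3, 4, 5, 6, 7, 8, 9], the degrees are [5, 5, 4, 4, 4, 4, 5, 4, 5], giving D = diag(5, 5, 4, 4, 4, 4, 5, 4, 5) and L = D - A. The eigenvalues of L are [0, 4, 4, 4, 4, 5, 5, 5, 9]; the characteristic polynomial is the product of (x - lambda_i), which multiplies out to x^9 - 40x^8 + 690x^7 - 6720x^6 + 40485x^5 - 154704x^4 + 366560x^3 - 492800x^2 + 288000x. Since p(0) = det(-L) = 0, x divides p(x). The largest eigenvalue, 9, is at most the vertex count 9.

x^9 - 40x^8 + 690x^7 - 6720x^6 + 40485x^5 - 154704x^4 + 366560x^3 - 492800x^2 + 288000x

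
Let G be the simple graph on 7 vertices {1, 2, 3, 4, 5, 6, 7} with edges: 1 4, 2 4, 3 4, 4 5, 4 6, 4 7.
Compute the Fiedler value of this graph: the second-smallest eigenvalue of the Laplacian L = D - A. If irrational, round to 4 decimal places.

With the vertex order [1, 2, 3, 4, 5, 6, 7], the degrees are [1, 1, 1, 6, 1, 1, 1], giving D = diag(1, 1, 1, 6, 1, 1, 1) and L = D - A. The sorted Laplacian eigenvalues are [0, 1, 1, 1, 1, 1, 7]; the algebraic connectivity is the second entry, 1.

1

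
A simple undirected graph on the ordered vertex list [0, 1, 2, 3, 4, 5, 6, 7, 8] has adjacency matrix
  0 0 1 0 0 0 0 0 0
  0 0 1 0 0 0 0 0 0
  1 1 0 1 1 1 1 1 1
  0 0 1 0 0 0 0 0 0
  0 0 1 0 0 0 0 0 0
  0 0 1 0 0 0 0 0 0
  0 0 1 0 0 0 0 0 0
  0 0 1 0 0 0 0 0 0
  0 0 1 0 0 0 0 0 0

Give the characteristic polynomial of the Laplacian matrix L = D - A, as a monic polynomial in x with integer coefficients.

x^9 - 16x^8 + 84x^7 - 224x^6 + 350x^5 - 336x^4 + 196x^3 - 64x^2 + 9x

Each diagonal entry of L is the vertex degree and each off-diagonal entry is -1 where an edge is present, 0 otherwise; in the order [0, 1, 2, 3, 4, 5, 6, 7, 8] the diagonal is [1, 1, 8, 1, 1, 1, 1, 1, 1]. Computing det(xI - L) by cofactor expansion (or equivalently via sum-over-permutations) gives x^9 - 16x^8 + 84x^7 - 224x^6 + 350x^5 - 336x^4 + 196x^3 - 64x^2 + 9x. Since p(0) = det(-L) = 0, x divides p(x). The largest eigenvalue, 9, is at most the vertex count 9.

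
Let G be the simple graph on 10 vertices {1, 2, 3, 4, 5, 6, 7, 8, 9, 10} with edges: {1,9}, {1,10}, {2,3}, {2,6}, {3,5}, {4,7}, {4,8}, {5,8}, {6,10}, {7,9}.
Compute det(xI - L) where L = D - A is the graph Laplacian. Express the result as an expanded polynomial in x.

x^10 - 20x^9 + 170x^8 - 800x^7 + 2275x^6 - 4004x^5 + 4290x^4 - 2640x^3 + 825x^2 - 100x

Each diagonal entry of L is the vertex degree and each off-diagonal entry is -1 where an edge is present, 0 otherwise; in the order [1, 2, 3, 4, 5, 6, 7, 8, 9, 10] the diagonal is [2, 2, 2, 2, 2, 2, 2, 2, 2, 2]. Computing det(xI - L) by cofactor expansion (or equivalently via sum-over-permutations) gives x^10 - 20x^9 + 170x^8 - 800x^7 + 2275x^6 - 4004x^5 + 4290x^4 - 2640x^3 + 825x^2 - 100x. The coefficient of x^9 equals -trace(L) = -20, matching the sum of degrees. The largest eigenvalue, 4, is at most the vertex count 10.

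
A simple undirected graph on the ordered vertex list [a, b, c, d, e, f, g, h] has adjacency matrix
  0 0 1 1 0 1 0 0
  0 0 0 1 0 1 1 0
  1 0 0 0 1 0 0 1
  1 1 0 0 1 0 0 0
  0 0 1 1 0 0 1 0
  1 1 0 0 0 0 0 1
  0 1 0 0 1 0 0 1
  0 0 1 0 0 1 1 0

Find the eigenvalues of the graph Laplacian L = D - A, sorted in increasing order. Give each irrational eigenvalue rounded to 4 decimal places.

Each diagonal entry of L is the vertex degree and each off-diagonal entry is -1 where an edge is present, 0 otherwise; in the order [a, b, c, d, e, f, g, h] the diagonal is [3, 3, 3, 3, 3, 3, 3, 3]. L is symmetric positive semidefinite, so every eigenvalue is real and nonnegative. The largest eigenvalue, 6, is at most the vertex count 8. By the matrix-tree theorem the graph has (1/8) * product of the nonzero eigenvalues = 384 spanning trees.

[0, 2, 2, 2, 4, 4, 4, 6]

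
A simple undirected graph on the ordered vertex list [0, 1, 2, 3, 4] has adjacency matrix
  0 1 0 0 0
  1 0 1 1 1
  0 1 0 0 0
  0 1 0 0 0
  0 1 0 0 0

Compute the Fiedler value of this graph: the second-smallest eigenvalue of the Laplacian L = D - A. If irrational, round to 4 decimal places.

Each diagonal entry of L is the vertex degree and each off-diagonal entry is -1 where an edge is present, 0 otherwise; in the order [0, 1, 2, 3, 4] the diagonal is [1, 4, 1, 1, 1]. The smallest Laplacian eigenvalue is always 0. The next one, lambda_2 = 1, measures how hard the graph is to disconnect: larger values mean better connectivity. The largest eigenvalue, 5, is at most the vertex count 5. By the matrix-tree theorem the graph has (1/5) * product of the nonzero eigenvalues = 1 spanning tree.

1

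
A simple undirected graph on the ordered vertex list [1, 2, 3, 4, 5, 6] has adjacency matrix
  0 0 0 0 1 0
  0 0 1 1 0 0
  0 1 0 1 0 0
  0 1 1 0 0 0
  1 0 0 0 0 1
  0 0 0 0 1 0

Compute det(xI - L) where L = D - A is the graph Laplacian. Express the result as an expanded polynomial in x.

x^6 - 10x^5 + 36x^4 - 54x^3 + 27x^2

Reading degrees in the order [1, 2, 3, 4, 5, 6] gives [1, 2, 2, 2, 2, 1]; set D = diag(1, 2, 2, 2, 2, 1) and form L = D - A. Computing det(xI - L) by cofactor expansion (or equivalently via sum-over-permutations) gives x^6 - 10x^5 + 36x^4 - 54x^3 + 27x^2. Since p(0) = det(-L) = 0, x divides p(x). The largest eigenvalue, 3, is at most the vertex count 6.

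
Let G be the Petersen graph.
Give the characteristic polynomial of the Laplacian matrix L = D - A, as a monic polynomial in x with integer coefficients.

x^10 - 30x^9 + 390x^8 - 2880x^7 + 13305x^6 - 39882x^5 + 77640x^4 - 94800x^3 + 66000x^2 - 20000x

The graph has 10 vertices and degree multiset [3, 3, 3, 3, 3, 3, 3, 3, 3, 3]; D is the diagonal matrix of degrees and L = D - A. Computing det(xI - L) by cofactor expansion (or equivalently via sum-over-permutations) gives x^10 - 30x^9 + 390x^8 - 2880x^7 + 13305x^6 - 39882x^5 + 77640x^4 - 94800x^3 + 66000x^2 - 20000x. The coefficient of x^9 equals -trace(L) = -30, matching the sum of degrees.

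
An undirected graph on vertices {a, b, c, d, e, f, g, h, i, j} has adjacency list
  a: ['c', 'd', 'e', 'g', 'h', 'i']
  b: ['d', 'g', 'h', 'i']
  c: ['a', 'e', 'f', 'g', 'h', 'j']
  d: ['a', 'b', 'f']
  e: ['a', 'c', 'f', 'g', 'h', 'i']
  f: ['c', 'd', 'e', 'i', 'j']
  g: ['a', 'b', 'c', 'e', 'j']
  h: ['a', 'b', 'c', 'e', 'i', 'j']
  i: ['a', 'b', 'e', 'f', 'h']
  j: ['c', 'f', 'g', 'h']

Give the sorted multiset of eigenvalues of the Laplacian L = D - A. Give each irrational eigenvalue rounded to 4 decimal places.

Reading degrees in the order [a, b, c, d, e, f, g, h, i, j] gives [6, 4, 6, 3, 6, 5, 5, 6, 5, 4]; set D = diag(6, 4, 6, 3, 6, 5, 5, 6, 5, 4) and form L = D - A. L is symmetric positive semidefinite, so every eigenvalue is real and nonnegative. By the matrix-tree theorem the graph has (1/10) * product of the nonzero eigenvalues = 279552 spanning trees.

[0, 2.5601, 3.5441, 4.0523, 4.6069, 5.5429, 6.3270, 7.2347, 7.9556, 8.1764]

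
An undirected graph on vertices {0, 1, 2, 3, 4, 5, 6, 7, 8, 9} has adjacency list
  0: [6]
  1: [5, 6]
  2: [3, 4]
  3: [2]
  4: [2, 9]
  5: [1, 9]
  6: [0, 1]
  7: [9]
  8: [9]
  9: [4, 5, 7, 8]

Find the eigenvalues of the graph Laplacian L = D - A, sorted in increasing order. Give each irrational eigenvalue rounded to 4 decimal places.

[0, 0.1490, 0.3621, 1, 1, 1.4749, 2.2401, 3.1091, 3.4819, 5.1830]

Each diagonal entry of L is the vertex degree and each off-diagonal entry is -1 where an edge is present, 0 otherwise; in the order [0, 1, 2, 3, 4, 5, 6, 7, 8, 9] the diagonal is [1, 2, 2, 1, 2, 2, 2, 1, 1, 4]. Since every row of L sums to 0, the all-ones vector is in the kernel and 0 is an eigenvalue. The largest eigenvalue, 5.1830, is at most the vertex count 10. By the matrix-tree theorem the graph has (1/10) * product of the nonzero eigenvalues = 1 spanning tree.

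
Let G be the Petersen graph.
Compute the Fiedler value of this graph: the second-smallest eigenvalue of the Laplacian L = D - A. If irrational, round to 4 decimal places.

2

The graph has 10 vertices and degree multiset [3, 3, 3, 3, 3, 3, 3, 3, 3, 3]; D is the diagonal matrix of degrees and L = D - A. The sorted Laplacian eigenvalues are [0, 2, 2, 2, 2, 2, 5, 5, 5, 5]; the algebraic connectivity is the second entry, 2. The eigenvalues sum to 30, which equals trace(L) = 2|E|.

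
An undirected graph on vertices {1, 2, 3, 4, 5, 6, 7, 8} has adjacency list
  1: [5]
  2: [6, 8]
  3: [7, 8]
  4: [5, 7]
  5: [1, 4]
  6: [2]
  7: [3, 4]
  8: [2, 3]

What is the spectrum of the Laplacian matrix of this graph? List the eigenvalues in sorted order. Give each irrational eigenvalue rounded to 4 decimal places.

With the vertex order [1, 2, 3, 4, 5, 6, 7, 8], the degrees are [1, 2, 2, 2, 2, 1, 2, 2], giving D = diag(1, 2, 2, 2, 2, 1, 2, 2) and L = D - A. The multiplicity of 0 as a Laplacian eigenvalue equals the number of connected components. There is one zero in the spectrum, matching the 1 component.

[0, 0.1522, 0.5858, 1.2346, 2, 2.7654, 3.4142, 3.8478]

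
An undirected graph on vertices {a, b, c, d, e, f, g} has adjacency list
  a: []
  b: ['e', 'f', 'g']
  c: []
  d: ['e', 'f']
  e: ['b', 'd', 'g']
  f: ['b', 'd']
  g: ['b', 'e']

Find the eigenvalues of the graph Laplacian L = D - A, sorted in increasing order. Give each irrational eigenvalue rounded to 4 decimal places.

[0, 0, 0, 1.3820, 2.3820, 3.6180, 4.6180]

Reading degrees in the order [a, b, c, d, e, f, g] gives [0, 3, 0, 2, 3, 2, 2]; set D = diag(0, 3, 0, 2, 3, 2, 2) and form L = D - A. Since every row of L sums to 0, the all-ones vector is in the kernel and 0 is an eigenvalue. The 3 zero eigenvalues correspond to the 3 connected components.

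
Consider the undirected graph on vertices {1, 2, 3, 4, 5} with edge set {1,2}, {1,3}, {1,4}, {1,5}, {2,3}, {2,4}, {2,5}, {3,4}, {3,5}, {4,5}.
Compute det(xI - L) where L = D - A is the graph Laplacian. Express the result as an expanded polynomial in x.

Each diagonal entry of L is the vertex degree and each off-diagonal entry is -1 where an edge is present, 0 otherwise; in the order [1, 2, 3, 4, 5] the diagonal is [4, 4, 4, 4, 4]. L has integer entries, so p(x) = det(xI - L) has integer coefficients. Expanding the determinant yields x^5 - 20x^4 + 150x^3 - 500x^2 + 625x. The coefficient of x^4 equals -trace(L) = -20, matching the sum of degrees. There is one zero in the spectrum, matching the 1 component. The largest eigenvalue, 5, is at most the vertex count 5.

x^5 - 20x^4 + 150x^3 - 500x^2 + 625x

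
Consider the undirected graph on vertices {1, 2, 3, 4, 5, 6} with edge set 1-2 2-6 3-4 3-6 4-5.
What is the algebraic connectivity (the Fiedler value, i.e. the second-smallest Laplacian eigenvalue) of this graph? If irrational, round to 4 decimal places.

With the vertex order [1, 2, 3, 4, 5, 6], the degrees are [1, 2, 2, 2, 1, 2], giving D = diag(1, 2, 2, 2, 1, 2) and L = D - A. The sorted Laplacian eigenvalues are [0, 0.2679, 1, 2, 3, 3.7321]; the algebraic connectivity is the second entry, 0.2679. The largest eigenvalue, 3.7321, is at most the vertex count 6.

0.2679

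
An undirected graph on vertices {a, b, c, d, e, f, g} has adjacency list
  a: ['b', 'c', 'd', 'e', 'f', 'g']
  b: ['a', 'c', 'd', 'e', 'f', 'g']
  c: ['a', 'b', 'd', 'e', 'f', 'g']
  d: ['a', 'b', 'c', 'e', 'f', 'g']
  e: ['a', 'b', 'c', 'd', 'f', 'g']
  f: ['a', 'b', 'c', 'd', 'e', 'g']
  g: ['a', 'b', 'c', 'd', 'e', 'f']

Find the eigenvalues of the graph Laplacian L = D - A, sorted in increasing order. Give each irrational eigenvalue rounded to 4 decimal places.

Reading degrees in the order [a, b, c, d, e, f, g] gives [6, 6, 6, 6, 6, 6, 6]; set D = diag(6, 6, 6, 6, 6, 6, 6) and form L = D - A. L is symmetric positive semidefinite, so every eigenvalue is real and nonnegative. The eigenvalues sum to 42, which equals trace(L) = 2|E|.

[0, 7, 7, 7, 7, 7, 7]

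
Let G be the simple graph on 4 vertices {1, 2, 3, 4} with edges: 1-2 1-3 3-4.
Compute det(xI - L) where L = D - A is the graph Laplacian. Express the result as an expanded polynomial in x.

Each diagonal entry of L is the vertex degree and each off-diagonal entry is -1 where an edge is present, 0 otherwise; in the order [1, 2, 3, 4] the diagonal is [2, 1, 2, 1]. Computing det(xI - L) by cofactor expansion (or equivalently via sum-over-permutations) gives x^4 - 6x^3 + 10x^2 - 4x. The coefficient of x^3 equals -trace(L) = -6, matching the sum of degrees. There is one zero in the spectrum, matching the 1 component.

x^4 - 6x^3 + 10x^2 - 4x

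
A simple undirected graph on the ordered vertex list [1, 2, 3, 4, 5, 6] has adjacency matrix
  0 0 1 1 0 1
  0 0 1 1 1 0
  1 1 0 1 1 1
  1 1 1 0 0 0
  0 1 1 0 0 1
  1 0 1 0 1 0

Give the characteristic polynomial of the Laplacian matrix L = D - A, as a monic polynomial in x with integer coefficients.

With the vertex order [1, 2, 3, 4, 5, 6], the degrees are [3, 3, 5, 3, 3, 3], giving D = diag(3, 3, 5, 3, 3, 3) and L = D - A. Computing det(xI - L) by cofactor expansion (or equivalently via sum-over-permutations) gives x^6 - 20x^5 + 155x^4 - 580x^3 + 1045x^2 - 726x. The constant term is 0 because L is singular (the all-ones vector lies in its kernel). The eigenvalues sum to 20, which equals trace(L) = 2|E|.

x^6 - 20x^5 + 155x^4 - 580x^3 + 1045x^2 - 726x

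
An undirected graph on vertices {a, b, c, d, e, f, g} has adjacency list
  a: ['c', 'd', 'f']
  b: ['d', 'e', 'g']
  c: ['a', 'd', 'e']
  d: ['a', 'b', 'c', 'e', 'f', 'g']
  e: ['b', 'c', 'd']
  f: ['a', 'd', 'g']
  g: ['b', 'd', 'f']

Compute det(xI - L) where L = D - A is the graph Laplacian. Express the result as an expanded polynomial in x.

x^7 - 24x^6 + 231x^5 - 1140x^4 + 3036x^3 - 4128x^2 + 2240x

With the vertex order [a, b, c, d, e, f, g], the degrees are [3, 3, 3, 6, 3, 3, 3], giving D = diag(3, 3, 3, 6, 3, 3, 3) and L = D - A. The eigenvalues of L are [0, 2, 2, 4, 4, 5, 7]; the characteristic polynomial is the product of (x - lambda_i), which multiplies out to x^7 - 24x^6 + 231x^5 - 1140x^4 + 3036x^3 - 4128x^2 + 2240x. The coefficient of x^6 equals -trace(L) = -24, matching the sum of degrees. The eigenvalues sum to 24, which equals trace(L) = 2|E|. The largest eigenvalue, 7, is at most the vertex count 7.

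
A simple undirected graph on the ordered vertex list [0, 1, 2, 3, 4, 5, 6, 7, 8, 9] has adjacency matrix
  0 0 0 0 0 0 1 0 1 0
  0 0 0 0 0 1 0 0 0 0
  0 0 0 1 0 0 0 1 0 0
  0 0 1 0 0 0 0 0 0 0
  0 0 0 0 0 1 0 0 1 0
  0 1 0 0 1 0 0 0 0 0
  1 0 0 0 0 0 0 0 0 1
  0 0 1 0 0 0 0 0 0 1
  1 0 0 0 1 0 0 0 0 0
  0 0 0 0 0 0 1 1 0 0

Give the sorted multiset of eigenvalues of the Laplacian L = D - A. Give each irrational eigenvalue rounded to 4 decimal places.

With the vertex order [0, 1, 2, 3, 4, 5, 6, 7, 8, 9], the degrees are [2, 1, 2, 1, 2, 2, 2, 2, 2, 2], giving D = diag(2, 1, 2, 1, 2, 2, 2, 2, 2, 2) and L = D - A. L is symmetric positive semidefinite, so every eigenvalue is real and nonnegative. The single zero eigenvalue shows the graph is connected. By the matrix-tree theorem the graph has (1/10) * product of the nonzero eigenvalues = 1 spanning tree.

[0, 0.0979, 0.3820, 0.8244, 1.3820, 2, 2.6180, 3.1756, 3.6180, 3.9021]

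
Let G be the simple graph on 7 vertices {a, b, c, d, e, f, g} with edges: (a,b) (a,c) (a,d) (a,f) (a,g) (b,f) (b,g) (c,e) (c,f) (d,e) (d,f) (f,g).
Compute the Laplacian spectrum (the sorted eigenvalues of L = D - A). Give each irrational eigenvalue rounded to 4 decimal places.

Each diagonal entry of L is the vertex degree and each off-diagonal entry is -1 where an edge is present, 0 otherwise; in the order [a, b, c, d, e, f, g] the diagonal is [5, 3, 3, 3, 2, 5, 3]. The multiplicity of 0 as a Laplacian eigenvalue equals the number of connected components. The eigenvalues sum to 24, which equals trace(L) = 2|E|.

[0, 1.3187, 3, 3.3579, 4, 6, 6.3234]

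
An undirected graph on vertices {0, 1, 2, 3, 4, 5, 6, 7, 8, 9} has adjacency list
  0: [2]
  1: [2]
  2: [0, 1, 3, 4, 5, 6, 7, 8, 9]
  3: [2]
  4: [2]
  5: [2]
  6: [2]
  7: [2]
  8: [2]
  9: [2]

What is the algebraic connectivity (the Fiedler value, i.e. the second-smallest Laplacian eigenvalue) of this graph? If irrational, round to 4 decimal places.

With the vertex order [0, 1, 2, 3, 4, 5, 6, 7, 8, 9], the degrees are [1, 1, 9, 1, 1, 1, 1, 1, 1, 1], giving D = diag(1, 1, 9, 1, 1, 1, 1, 1, 1, 1) and L = D - A. The sorted Laplacian eigenvalues are [0, 1, 1, 1, 1, 1, 1, 1, 1, 10]; the algebraic connectivity is the second entry, 1. The largest eigenvalue, 10, is at most the vertex count 10.

1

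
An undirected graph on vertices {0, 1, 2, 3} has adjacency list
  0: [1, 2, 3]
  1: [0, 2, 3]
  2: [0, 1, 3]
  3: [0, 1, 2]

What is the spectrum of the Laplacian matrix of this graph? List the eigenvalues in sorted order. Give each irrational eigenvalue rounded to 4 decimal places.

With the vertex order [0, 1, 2, 3], the degrees are [3, 3, 3, 3], giving D = diag(3, 3, 3, 3) and L = D - A. The multiplicity of 0 as a Laplacian eigenvalue equals the number of connected components. The largest eigenvalue, 4, is at most the vertex count 4. There is one zero in the spectrum, matching the 1 component.

[0, 4, 4, 4]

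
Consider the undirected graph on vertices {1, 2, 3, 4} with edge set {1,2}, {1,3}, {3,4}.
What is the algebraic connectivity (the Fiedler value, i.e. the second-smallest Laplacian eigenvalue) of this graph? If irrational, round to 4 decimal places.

Reading degrees in the order [1, 2, 3, 4] gives [2, 1, 2, 1]; set D = diag(2, 1, 2, 1) and form L = D - A. The sorted Laplacian eigenvalues are [0, 0.5858, 2, 3.4142]; the algebraic connectivity is the second entry, 0.5858. By the matrix-tree theorem the graph has (1/4) * product of the nonzero eigenvalues = 1 spanning tree. The eigenvalues sum to 6, which equals trace(L) = 2|E|.

0.5858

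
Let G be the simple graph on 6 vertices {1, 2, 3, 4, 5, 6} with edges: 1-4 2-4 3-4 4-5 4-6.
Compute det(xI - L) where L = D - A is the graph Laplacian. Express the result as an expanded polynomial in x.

x^6 - 10x^5 + 30x^4 - 40x^3 + 25x^2 - 6x

With the vertex order [1, 2, 3, 4, 5, 6], the degrees are [1, 1, 1, 5, 1, 1], giving D = diag(1, 1, 1, 5, 1, 1) and L = D - A. L has integer entries, so p(x) = det(xI - L) has integer coefficients. Expanding the determinant yields x^6 - 10x^5 + 30x^4 - 40x^3 + 25x^2 - 6x. Since p(0) = det(-L) = 0, x divides p(x). The largest eigenvalue, 6, is at most the vertex count 6.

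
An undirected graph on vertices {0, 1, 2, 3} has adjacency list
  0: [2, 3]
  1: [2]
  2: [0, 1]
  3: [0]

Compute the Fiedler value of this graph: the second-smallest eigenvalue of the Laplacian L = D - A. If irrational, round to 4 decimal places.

0.5858

Each diagonal entry of L is the vertex degree and each off-diagonal entry is -1 where an edge is present, 0 otherwise; in the order [0, 1, 2, 3] the diagonal is [2, 1, 2, 1]. Computing the eigenvalues of L and sorting gives [0, 0.5858, 2, 3.4142]. The Fiedler value lambda_2 = 0.5858 is strictly positive, so the graph is connected. The eigenvalues sum to 6, which equals trace(L) = 2|E|. By the matrix-tree theorem the graph has (1/4) * product of the nonzero eigenvalues = 1 spanning tree.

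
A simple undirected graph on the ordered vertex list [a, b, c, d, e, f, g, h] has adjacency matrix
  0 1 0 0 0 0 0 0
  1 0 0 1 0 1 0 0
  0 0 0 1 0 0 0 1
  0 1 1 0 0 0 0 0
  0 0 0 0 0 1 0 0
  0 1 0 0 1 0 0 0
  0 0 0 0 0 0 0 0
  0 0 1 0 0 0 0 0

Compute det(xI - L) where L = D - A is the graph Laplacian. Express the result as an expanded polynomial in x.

x^8 - 12x^7 + 54x^6 - 114x^5 + 115x^4 - 50x^3 + 7x^2

Each diagonal entry of L is the vertex degree and each off-diagonal entry is -1 where an edge is present, 0 otherwise; in the order [a, b, c, d, e, f, g, h] the diagonal is [1, 3, 2, 2, 1, 2, 0, 1]. Computing det(xI - L) by cofactor expansion (or equivalently via sum-over-permutations) gives x^8 - 12x^7 + 54x^6 - 114x^5 + 115x^4 - 50x^3 + 7x^2. The constant term is 0 because L is singular (the all-ones vector lies in its kernel). There are 2 zeros in the spectrum, matching the 2 components. The eigenvalues sum to 12, which equals trace(L) = 2|E|.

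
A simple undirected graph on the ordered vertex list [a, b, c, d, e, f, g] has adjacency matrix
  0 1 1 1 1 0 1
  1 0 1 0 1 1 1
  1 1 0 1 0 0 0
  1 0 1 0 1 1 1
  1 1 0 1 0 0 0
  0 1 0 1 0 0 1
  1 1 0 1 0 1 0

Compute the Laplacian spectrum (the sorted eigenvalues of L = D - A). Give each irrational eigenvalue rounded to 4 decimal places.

[0, 2.5188, 3, 4.3111, 5, 6.1701, 7]

Reading degrees in the order [a, b, c, d, e, f, g] gives [5, 5, 3, 5, 3, 3, 4]; set D = diag(5, 5, 3, 5, 3, 3, 4) and form L = D - A. Since every row of L sums to 0, the all-ones vector is in the kernel and 0 is an eigenvalue. The single zero eigenvalue shows the graph is connected. The largest eigenvalue, 7, is at most the vertex count 7.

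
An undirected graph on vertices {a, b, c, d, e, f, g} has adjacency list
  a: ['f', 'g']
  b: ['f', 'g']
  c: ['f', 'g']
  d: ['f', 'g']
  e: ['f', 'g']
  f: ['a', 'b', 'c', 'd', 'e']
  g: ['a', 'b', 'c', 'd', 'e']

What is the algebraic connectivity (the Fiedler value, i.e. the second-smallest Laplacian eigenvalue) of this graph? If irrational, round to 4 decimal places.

With the vertex order [a, b, c, d, e, f, g], the degrees are [2, 2, 2, 2, 2, 5, 5], giving D = diag(2, 2, 2, 2, 2, 5, 5) and L = D - A. The sorted Laplacian eigenvalues are [0, 2, 2, 2, 2, 5, 7]; the algebraic connectivity is the second entry, 2. There is one zero in the spectrum, matching the 1 component.

2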